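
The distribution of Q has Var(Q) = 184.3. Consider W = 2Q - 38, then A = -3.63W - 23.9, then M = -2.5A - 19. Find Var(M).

Var(W) = 2²·184.3 = 737.2.
Var(A) = (-3.63)²·737.2 = 9714.01068.
Var(M) = (-2.5)²·9714.01068 = 60712.56675.

Var(M) = 60712.56675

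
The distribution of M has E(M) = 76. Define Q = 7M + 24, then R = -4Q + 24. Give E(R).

E(R) = -2200

E(Q) = 7·76 + 24 = 556.
E(R) = (-4)·556 + 24 = -2200.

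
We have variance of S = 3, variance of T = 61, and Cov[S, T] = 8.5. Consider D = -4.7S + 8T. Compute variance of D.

variance of D = 3331.07

variance of D = a²·variance of S + b²·variance of T + 2ab·Cov[S, T] with a = -4.7, b = 8.
= (-4.7)²·3 + 8²·61 + 2·(-4.7)·8·8.5
= 66.27 + 3904 + (-639.2) = 3331.07.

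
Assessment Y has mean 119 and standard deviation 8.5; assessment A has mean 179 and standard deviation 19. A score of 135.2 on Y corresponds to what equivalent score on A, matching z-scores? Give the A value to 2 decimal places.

z = (135.2 − 119)/8.5 ≈ 1.9059.
A = 179 + z·19 = 179 + (135.2 − 119)·19/8.5 ≈ 215.21.

A = 215.21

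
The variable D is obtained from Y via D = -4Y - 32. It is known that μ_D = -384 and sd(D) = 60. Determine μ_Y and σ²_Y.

From D = -4Y - 32: μ_D = a·μ_Y + b, so μ_Y = (μ_D − b)/a = (-384 − (-32))/(-4) = 88.
σ²_D = 60² = 3600.
σ²_D = a²·σ²_Y, so σ²_Y = 3600/(-4)² = 225.

μ_Y = 88, σ²_Y = 225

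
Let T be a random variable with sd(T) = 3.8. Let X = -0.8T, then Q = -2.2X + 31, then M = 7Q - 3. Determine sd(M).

sd(X) = |-0.8|·3.8 = 3.04.
sd(Q) = |-2.2|·3.04 = 6.688.
sd(M) = |7|·6.688 = 46.816.

sd(M) = 46.816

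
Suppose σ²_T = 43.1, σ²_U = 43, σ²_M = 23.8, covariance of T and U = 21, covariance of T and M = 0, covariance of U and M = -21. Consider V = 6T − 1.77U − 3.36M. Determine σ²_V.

σ²_V = 1259.18478

σ²_V = a²·σ²_T + b²·σ²_U + c²·σ²_M + 2ab·covariance of T and U + 2ac·covariance of T and M + 2bc·covariance of U and M, with a = 6, b = -1.77, c = -3.36.
= 1551.6 + 134.7147 + 268.69248 + (-446.04) + 0 + (-249.7824)
= 1259.18478.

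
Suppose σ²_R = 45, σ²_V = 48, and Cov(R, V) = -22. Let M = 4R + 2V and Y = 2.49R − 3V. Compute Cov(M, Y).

By bilinearity, Cov(M, Y) = ac·σ²_R + bd·σ²_V + (ad+bc)·Cov(R, V), with a=4, b=2, c=2.49, d=-3.
ac·σ²_R = 4·2.49·45 = 448.2
bd·σ²_V = 2·(-3)·48 = -288
(ad+bc)·Cov(R, V) = (-7.02)·(-22) = 154.44
Cov(M, Y) = 448.2 + (-288) + 154.44 = 314.64.

Cov(M, Y) = 314.64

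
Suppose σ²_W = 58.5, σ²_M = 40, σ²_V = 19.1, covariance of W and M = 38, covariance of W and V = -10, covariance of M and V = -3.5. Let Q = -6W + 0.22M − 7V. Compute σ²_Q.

σ²_Q = 2114.296

σ²_Q = a²·σ²_W + b²·σ²_M + c²·σ²_V + 2ab·covariance of W and M + 2ac·covariance of W and V + 2bc·covariance of M and V, with a = -6, b = 0.22, c = -7.
= 2106 + 1.936 + 935.9 + (-100.32) + (-840) + 10.78
= 2114.296.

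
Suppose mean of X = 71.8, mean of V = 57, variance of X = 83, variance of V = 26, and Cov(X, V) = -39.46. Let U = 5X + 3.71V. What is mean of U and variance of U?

mean of U = 570.47, variance of U = 968.9006

mean of U = 5·mean of X + 3.71·mean of V = 5·71.8 + 3.71·57 = 570.47.
variance of U = a²·variance of X + b²·variance of V + 2ab·Cov(X, V) with a = 5, b = 3.71.
= 5²·83 + 3.71²·26 + 2·5·3.71·(-39.46)
= 2075 + 357.8666 + (-1463.966) = 968.9006.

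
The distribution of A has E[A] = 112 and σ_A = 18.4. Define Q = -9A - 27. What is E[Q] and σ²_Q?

E[Q] = -1035, σ²_Q = 27423.36

Q = -9A - 27 is linear with a = -9, b = -27.
E[Q] = a·E[A] + b = (-9)·112 + (-27) = -1035.
σ²_A = 18.4² = 338.56.
σ²_Q = a²·σ²_A = (-9)²·338.56 = 27423.36 (the additive constant -27 does not affect variance).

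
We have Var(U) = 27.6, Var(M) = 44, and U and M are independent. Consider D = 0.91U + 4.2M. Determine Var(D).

Var(D) = a²·Var(U) + b²·Var(M) + 2ab·covariance of U and M with a = 0.91, b = 4.2.
Independence gives covariance of U and M = 0.
= 0.91²·27.6 + 4.2²·44 + 2·0.91·4.2·0
= 22.85556 + 776.16 + 0 = 799.01556.

Var(D) = 799.01556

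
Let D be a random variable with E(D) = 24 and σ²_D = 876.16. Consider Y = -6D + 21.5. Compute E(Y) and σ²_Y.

Y = -6D + 21.5 is linear with a = -6, b = 21.5.
E(Y) = a·E(D) + b = (-6)·24 + 21.5 = -122.5.
σ²_Y = a²·σ²_D = (-6)²·876.16 = 31541.76 (the additive constant 21.5 does not affect variance).

E(Y) = -122.5, σ²_Y = 31541.76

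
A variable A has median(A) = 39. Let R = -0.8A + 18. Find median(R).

median(R) = -13.2

A linear map preserves order up to sign, so median(R) = a·median(A) + b = (-0.8)·39 + 18 = -13.2.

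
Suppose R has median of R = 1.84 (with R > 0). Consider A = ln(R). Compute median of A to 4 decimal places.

median of A = 0.6098

ln(R) is monotone on this domain, so median of A = ln(1.84) ≈ 0.6098.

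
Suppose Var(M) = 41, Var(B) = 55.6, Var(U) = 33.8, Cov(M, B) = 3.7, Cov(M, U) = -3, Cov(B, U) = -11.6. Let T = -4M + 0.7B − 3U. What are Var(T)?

Var(T) = a²·Var(M) + b²·Var(B) + c²·Var(U) + 2ab·Cov(M, B) + 2ac·Cov(M, U) + 2bc·Cov(B, U), with a = -4, b = 0.7, c = -3.
= 656 + 27.244 + 304.2 + (-20.72) + (-72) + 48.72
= 943.444.

Var(T) = 943.444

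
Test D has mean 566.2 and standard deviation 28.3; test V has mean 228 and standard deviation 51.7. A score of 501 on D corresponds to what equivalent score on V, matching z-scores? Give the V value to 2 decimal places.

V = 108.89

z = (501 − 566.2)/28.3 ≈ -2.3039.
V = 228 + z·51.7 = 228 + (501 − 566.2)·51.7/28.3 ≈ 108.89.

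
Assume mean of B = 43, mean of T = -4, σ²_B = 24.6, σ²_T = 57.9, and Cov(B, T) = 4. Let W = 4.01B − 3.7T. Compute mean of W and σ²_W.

mean of W = 187.23, σ²_W = 1069.52546

mean of W = 4.01·mean of B + (-3.7)·mean of T = 4.01·43 + (-3.7)·(-4) = 187.23.
σ²_W = a²·σ²_B + b²·σ²_T + 2ab·Cov(B, T) with a = 4.01, b = -3.7.
= 4.01²·24.6 + (-3.7)²·57.9 + 2·4.01·(-3.7)·4
= 395.57046 + 792.651 + (-118.696) = 1069.52546.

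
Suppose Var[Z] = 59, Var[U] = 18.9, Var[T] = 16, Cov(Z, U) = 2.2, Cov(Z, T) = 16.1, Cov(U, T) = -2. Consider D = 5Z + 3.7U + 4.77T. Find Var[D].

Var[D] = 2876.5614

Var[D] = a²·Var[Z] + b²·Var[U] + c²·Var[T] + 2ab·Cov(Z, U) + 2ac·Cov(Z, T) + 2bc·Cov(U, T), with a = 5, b = 3.7, c = 4.77.
= 1475 + 258.741 + 364.0464 + 81.4 + 767.97 + (-70.596)
= 2876.5614.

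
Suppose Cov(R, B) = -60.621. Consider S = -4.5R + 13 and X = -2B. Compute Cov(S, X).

Cov(S, X) = -545.589

Cov(S, X) = a·c·Cov(R, B) = (-4.5)·(-2)·(-60.621) = -545.589. Additive constants drop out.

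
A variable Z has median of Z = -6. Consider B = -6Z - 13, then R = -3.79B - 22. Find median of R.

median of R = -109.17

median of B = (-6)·(-6) + (-13) = 23.
median of R = (-3.79)·23 + (-22) = -109.17.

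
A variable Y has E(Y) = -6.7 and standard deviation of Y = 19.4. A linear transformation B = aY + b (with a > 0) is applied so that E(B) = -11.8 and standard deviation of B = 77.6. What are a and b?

a = 4, b = 15

standard deviation of B = a·standard deviation of Y (a > 0), so a = 77.6/19.4 = 4.
E(B) = a·E(Y) + b, so b = -11.8 − 4·(-6.7) = 15.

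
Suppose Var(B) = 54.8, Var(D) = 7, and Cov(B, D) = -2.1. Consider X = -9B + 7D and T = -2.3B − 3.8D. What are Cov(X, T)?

By bilinearity, Cov(X, T) = ac·Var(B) + bd·Var(D) + (ad+bc)·Cov(B, D), with a=-9, b=7, c=-2.3, d=-3.8.
ac·Var(B) = (-9)·(-2.3)·54.8 = 1134.36
bd·Var(D) = 7·(-3.8)·7 = -186.2
(ad+bc)·Cov(B, D) = (18.1)·(-2.1) = -38.01
Cov(X, T) = 1134.36 + (-186.2) + (-38.01) = 910.15.

Cov(X, T) = 910.15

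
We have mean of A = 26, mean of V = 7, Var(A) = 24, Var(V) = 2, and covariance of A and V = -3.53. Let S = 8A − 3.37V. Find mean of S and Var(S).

mean of S = 8·mean of A + (-3.37)·mean of V = 8·26 + (-3.37)·7 = 184.41.
Var(S) = a²·Var(A) + b²·Var(V) + 2ab·covariance of A and V with a = 8, b = -3.37.
= 8²·24 + (-3.37)²·2 + 2·8·(-3.37)·(-3.53)
= 1536 + 22.7138 + 190.3376 = 1749.0514.

mean of S = 184.41, Var(S) = 1749.0514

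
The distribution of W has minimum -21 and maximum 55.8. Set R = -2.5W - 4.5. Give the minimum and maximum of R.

a = -2.5 < 0, so order reverses: min(R) = a·max(W)+b = (-2.5)·55.8 + (-4.5) = -144; max(R) = a·min(W)+b = (-2.5)·(-21) + (-4.5) = 48.

min(R) = -144, max(R) = 48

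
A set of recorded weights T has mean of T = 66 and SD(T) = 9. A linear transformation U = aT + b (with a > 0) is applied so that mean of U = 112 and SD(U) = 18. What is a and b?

SD(U) = a·SD(T) (a > 0), so a = 18/9 = 2.
mean of U = a·mean of T + b, so b = 112 − 2·66 = -20.

a = 2, b = -20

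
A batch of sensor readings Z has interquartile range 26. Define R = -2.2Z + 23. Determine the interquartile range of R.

Under R = aZ + b, IQR(R) = |a|·IQR(Z) = |-2.2|·26 = 57.2 (shifts cancel; spread scales by |a|).

IQR(R) = 57.2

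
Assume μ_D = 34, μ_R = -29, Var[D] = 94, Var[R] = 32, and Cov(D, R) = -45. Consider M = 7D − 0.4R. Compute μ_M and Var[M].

μ_M = 7·μ_D + (-0.4)·μ_R = 7·34 + (-0.4)·(-29) = 249.6.
Var[M] = a²·Var[D] + b²·Var[R] + 2ab·Cov(D, R) with a = 7, b = -0.4.
= 7²·94 + (-0.4)²·32 + 2·7·(-0.4)·(-45)
= 4606 + 5.12 + 252 = 4863.12.

μ_M = 249.6, Var[M] = 4863.12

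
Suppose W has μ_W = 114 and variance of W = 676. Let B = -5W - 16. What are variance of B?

variance of B = 16900

B = -5W - 16 is linear with a = -5, b = -16.
variance of B = a²·variance of W = (-5)²·676 = 16900 (the additive constant -16 does not affect variance).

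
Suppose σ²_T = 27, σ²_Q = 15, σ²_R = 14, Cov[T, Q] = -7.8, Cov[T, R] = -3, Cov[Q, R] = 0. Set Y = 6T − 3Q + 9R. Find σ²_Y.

σ²_Y = 2197.8

σ²_Y = a²·σ²_T + b²·σ²_Q + c²·σ²_R + 2ab·Cov[T, Q] + 2ac·Cov[T, R] + 2bc·Cov[Q, R], with a = 6, b = -3, c = 9.
= 972 + 135 + 1134 + 280.8 + (-324) + 0
= 2197.8.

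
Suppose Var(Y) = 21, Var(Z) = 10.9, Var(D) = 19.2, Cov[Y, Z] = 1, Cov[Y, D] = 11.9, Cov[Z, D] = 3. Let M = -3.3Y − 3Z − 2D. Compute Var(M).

Var(M) = 616.47

Var(M) = a²·Var(Y) + b²·Var(Z) + c²·Var(D) + 2ab·Cov[Y, Z] + 2ac·Cov[Y, D] + 2bc·Cov[Z, D], with a = -3.3, b = -3, c = -2.
= 228.69 + 98.1 + 76.8 + 19.8 + 157.08 + 36
= 616.47.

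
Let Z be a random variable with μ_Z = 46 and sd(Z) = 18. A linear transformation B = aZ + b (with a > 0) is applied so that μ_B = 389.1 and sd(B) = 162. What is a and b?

a = 9, b = -24.9

sd(B) = a·sd(Z) (a > 0), so a = 162/18 = 9.
μ_B = a·μ_Z + b, so b = 389.1 − 9·46 = -24.9.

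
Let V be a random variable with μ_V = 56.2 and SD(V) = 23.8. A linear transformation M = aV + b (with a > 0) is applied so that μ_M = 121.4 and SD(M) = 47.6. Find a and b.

SD(M) = a·SD(V) (a > 0), so a = 47.6/23.8 = 2.
μ_M = a·μ_V + b, so b = 121.4 − 2·56.2 = 9.

a = 2, b = 9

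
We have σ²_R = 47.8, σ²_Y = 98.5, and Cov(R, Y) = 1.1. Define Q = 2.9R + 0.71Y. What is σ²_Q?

σ²_Q = 456.18165

σ²_Q = a²·σ²_R + b²·σ²_Y + 2ab·Cov(R, Y) with a = 2.9, b = 0.71.
= 2.9²·47.8 + 0.71²·98.5 + 2·2.9·0.71·1.1
= 401.998 + 49.65385 + 4.5298 = 456.18165.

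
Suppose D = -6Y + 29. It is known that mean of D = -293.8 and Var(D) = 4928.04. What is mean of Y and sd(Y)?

mean of Y = 53.8, sd(Y) = 11.7

From D = -6Y + 29: mean of D = a·mean of Y + b, so mean of Y = (mean of D − b)/a = (-293.8 − 29)/(-6) = 53.8.
sd(D) = √4928.04 = 70.2.
sd(D) = |a|·sd(Y), so sd(Y) = 70.2/|-6| = 11.7.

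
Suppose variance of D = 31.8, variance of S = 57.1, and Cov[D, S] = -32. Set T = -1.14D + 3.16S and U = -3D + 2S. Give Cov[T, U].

By bilinearity, Cov[T, U] = ac·variance of D + bd·variance of S + (ad+bc)·Cov[D, S], with a=-1.14, b=3.16, c=-3, d=2.
ac·variance of D = (-1.14)·(-3)·31.8 = 108.756
bd·variance of S = 3.16·2·57.1 = 360.872
(ad+bc)·Cov[D, S] = (-11.76)·(-32) = 376.32
Cov[T, U] = 108.756 + 360.872 + 376.32 = 845.948.

Cov[T, U] = 845.948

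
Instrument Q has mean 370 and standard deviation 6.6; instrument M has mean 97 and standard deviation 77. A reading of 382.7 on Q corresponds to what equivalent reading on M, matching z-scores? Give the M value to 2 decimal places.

z = (382.7 − 370)/6.6 ≈ 1.9242.
M = 97 + z·77 = 97 + (382.7 − 370)·77/6.6 ≈ 245.17.

M = 245.17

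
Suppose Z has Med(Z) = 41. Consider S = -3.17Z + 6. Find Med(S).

Med(S) = -123.97

A linear map preserves order up to sign, so Med(S) = a·Med(Z) + b = (-3.17)·41 + 6 = -123.97.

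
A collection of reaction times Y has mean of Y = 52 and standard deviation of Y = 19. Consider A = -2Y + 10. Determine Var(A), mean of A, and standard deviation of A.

Var(A) = 1444, mean of A = -94, standard deviation of A = 38

A = -2Y + 10 is linear with a = -2, b = 10.
Var(Y) = 19² = 361.
Var(A) = a²·Var(Y) = (-2)²·361 = 1444 (the additive constant 10 does not affect variance).
mean of A = a·mean of Y + b = (-2)·52 + 10 = -94.
standard deviation of A = |a|·standard deviation of Y = |-2|·19 = 38.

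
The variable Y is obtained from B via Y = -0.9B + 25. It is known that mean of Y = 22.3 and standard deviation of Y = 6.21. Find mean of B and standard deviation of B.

From Y = -0.9B + 25: mean of Y = a·mean of B + b, so mean of B = (mean of Y − b)/a = (22.3 − 25)/(-0.9) = 3.
standard deviation of Y = |a|·standard deviation of B, so standard deviation of B = 6.21/|-0.9| = 6.9.

mean of B = 3, standard deviation of B = 6.9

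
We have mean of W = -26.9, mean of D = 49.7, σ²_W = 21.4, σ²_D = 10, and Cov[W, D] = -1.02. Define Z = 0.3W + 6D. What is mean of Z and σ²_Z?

mean of Z = 0.3·mean of W + 6·mean of D = 0.3·(-26.9) + 6·49.7 = 290.13.
σ²_Z = a²·σ²_W + b²·σ²_D + 2ab·Cov[W, D] with a = 0.3, b = 6.
= 0.3²·21.4 + 6²·10 + 2·0.3·6·(-1.02)
= 1.926 + 360 + (-3.672) = 358.254.

mean of Z = 290.13, σ²_Z = 358.254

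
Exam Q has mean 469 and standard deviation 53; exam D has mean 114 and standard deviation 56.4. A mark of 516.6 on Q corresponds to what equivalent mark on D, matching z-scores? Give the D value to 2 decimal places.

D = 164.65

z = (516.6 − 469)/53 ≈ 0.8981.
D = 114 + z·56.4 = 114 + (516.6 − 469)·56.4/53 ≈ 164.65.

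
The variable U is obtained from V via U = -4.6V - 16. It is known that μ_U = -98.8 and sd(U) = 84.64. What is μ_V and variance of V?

From U = -4.6V - 16: μ_U = a·μ_V + b, so μ_V = (μ_U − b)/a = (-98.8 − (-16))/(-4.6) = 18.
variance of U = 84.64² = 7163.9296.
variance of U = a²·variance of V, so variance of V = 7163.9296/(-4.6)² = 338.56.

μ_V = 18, variance of V = 338.56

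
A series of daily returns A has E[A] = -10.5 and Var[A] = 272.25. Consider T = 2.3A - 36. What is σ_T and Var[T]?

T = 2.3A - 36 is linear with a = 2.3, b = -36.
σ_A = √272.25 = 16.5.
σ_T = |a|·σ_A = |2.3|·16.5 = 37.95.
Var[T] = a²·Var[A] = 2.3²·272.25 = 1440.2025 (the additive constant -36 does not affect variance).

σ_T = 37.95, Var[T] = 1440.2025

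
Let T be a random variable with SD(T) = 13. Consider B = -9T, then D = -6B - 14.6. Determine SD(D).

SD(D) = 702

SD(B) = |-9|·13 = 117.
SD(D) = |-6|·117 = 702.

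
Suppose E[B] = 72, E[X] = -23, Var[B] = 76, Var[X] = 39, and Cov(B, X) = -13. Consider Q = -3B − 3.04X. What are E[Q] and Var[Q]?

E[Q] = (-3)·E[B] + (-3.04)·E[X] = (-3)·72 + (-3.04)·(-23) = -146.08.
Var[Q] = a²·Var[B] + b²·Var[X] + 2ab·Cov(B, X) with a = -3, b = -3.04.
= (-3)²·76 + (-3.04)²·39 + 2·(-3)·(-3.04)·(-13)
= 684 + 360.4224 + (-237.12) = 807.3024.

E[Q] = -146.08, Var[Q] = 807.3024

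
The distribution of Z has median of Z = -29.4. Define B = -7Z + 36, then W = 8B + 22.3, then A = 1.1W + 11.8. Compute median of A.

median of A = 2164.17

median of B = (-7)·(-29.4) + 36 = 241.8.
median of W = 8·241.8 + 22.3 = 1956.7.
median of A = 1.1·1956.7 + 11.8 = 2164.17.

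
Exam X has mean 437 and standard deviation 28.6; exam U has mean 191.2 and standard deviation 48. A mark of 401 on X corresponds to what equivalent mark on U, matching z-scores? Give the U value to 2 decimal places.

U = 130.78

z = (401 − 437)/28.6 ≈ -1.2587.
U = 191.2 + z·48 = 191.2 + (401 − 437)·48/28.6 ≈ 130.78.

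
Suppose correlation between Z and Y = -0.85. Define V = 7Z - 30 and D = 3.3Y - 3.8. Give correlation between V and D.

Linear rescalings preserve correlation up to sign; here the slopes 7 and 3.3 have the same sign, so correlation between V and D = correlation between Z and Y = -0.85.

correlation between V and D = -0.85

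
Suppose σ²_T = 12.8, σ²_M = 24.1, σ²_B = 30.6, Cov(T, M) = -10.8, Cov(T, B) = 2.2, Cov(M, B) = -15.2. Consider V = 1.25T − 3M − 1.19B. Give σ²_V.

σ²_V = 246.15966

σ²_V = a²·σ²_T + b²·σ²_M + c²·σ²_B + 2ab·Cov(T, M) + 2ac·Cov(T, B) + 2bc·Cov(M, B), with a = 1.25, b = -3, c = -1.19.
= 20 + 216.9 + 43.33266 + 81 + (-6.545) + (-108.528)
= 246.15966.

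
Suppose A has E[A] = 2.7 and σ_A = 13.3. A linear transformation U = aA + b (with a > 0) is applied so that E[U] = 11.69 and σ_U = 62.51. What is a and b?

σ_U = a·σ_A (a > 0), so a = 62.51/13.3 = 4.7.
E[U] = a·E[A] + b, so b = 11.69 − 4.7·2.7 = -1.

a = 4.7, b = -1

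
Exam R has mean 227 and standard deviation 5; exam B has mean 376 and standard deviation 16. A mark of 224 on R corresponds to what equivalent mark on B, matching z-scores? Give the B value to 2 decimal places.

z = (224 − 227)/5 = -0.6.
B = 376 + z·16 = 376 + (224 − 227)·16/5 = 366.40.

B = 366.40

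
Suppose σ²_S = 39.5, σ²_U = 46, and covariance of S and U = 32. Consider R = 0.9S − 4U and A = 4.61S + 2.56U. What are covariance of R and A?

covariance of R and A = -823.5065

By bilinearity, covariance of R and A = ac·σ²_S + bd·σ²_U + (ad+bc)·covariance of S and U, with a=0.9, b=-4, c=4.61, d=2.56.
ac·σ²_S = 0.9·4.61·39.5 = 163.8855
bd·σ²_U = (-4)·2.56·46 = -471.04
(ad+bc)·covariance of S and U = (-16.136)·32 = -516.352
covariance of R and A = 163.8855 + (-471.04) + (-516.352) = -823.5065.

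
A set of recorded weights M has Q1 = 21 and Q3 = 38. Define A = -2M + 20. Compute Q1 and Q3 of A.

a = -2 < 0 reverses order: Q1(A) comes from Q3(M), Q3(A) from Q1(M).
Q1(A) = (-2)·38 + 20 = -56; Q3(A) = (-2)·21 + 20 = -22.

Q1(A) = -56, Q3(A) = -22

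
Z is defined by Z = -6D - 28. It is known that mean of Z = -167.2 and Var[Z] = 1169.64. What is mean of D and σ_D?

From Z = -6D - 28: mean of Z = a·mean of D + b, so mean of D = (mean of Z − b)/a = (-167.2 − (-28))/(-6) = 23.2.
σ_Z = √1169.64 = 34.2.
σ_Z = |a|·σ_D, so σ_D = 34.2/|-6| = 5.7.

mean of D = 23.2, σ_D = 5.7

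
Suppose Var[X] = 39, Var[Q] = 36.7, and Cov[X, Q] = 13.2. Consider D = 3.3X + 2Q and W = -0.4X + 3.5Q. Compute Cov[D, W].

Cov[D, W] = 347.32

By bilinearity, Cov[D, W] = ac·Var[X] + bd·Var[Q] + (ad+bc)·Cov[X, Q], with a=3.3, b=2, c=-0.4, d=3.5.
ac·Var[X] = 3.3·(-0.4)·39 = -51.48
bd·Var[Q] = 2·3.5·36.7 = 256.9
(ad+bc)·Cov[X, Q] = (10.75)·13.2 = 141.9
Cov[D, W] = -51.48 + 256.9 + 141.9 = 347.32.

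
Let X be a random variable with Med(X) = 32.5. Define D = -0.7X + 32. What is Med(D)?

A linear map preserves order up to sign, so Med(D) = a·Med(X) + b = (-0.7)·32.5 + 32 = 9.25.

Med(D) = 9.25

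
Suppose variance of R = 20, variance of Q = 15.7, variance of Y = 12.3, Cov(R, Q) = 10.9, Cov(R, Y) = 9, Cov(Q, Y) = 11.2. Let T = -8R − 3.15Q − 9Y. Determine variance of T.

variance of T = a²·variance of R + b²·variance of Q + c²·variance of Y + 2ab·Cov(R, Q) + 2ac·Cov(R, Y) + 2bc·Cov(Q, Y), with a = -8, b = -3.15, c = -9.
= 1280 + 155.78325 + 996.3 + 549.36 + 1296 + 635.04
= 4912.48325.

variance of T = 4912.48325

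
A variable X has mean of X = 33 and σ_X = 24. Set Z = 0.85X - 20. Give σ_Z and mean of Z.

σ_Z = 20.4, mean of Z = 8.05

Z = 0.85X - 20 is linear with a = 0.85, b = -20.
σ_Z = |a|·σ_X = |0.85|·24 = 20.4.
mean of Z = a·mean of X + b = 0.85·33 + (-20) = 8.05.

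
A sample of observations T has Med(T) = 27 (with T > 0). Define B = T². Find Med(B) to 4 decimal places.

Med(B) = 729

T² is monotone on this domain, so Med(B) = square(27) = 729.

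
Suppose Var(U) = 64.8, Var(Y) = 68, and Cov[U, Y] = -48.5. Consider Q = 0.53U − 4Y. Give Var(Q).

Var(Q) = 1311.84232

Var(Q) = a²·Var(U) + b²·Var(Y) + 2ab·Cov[U, Y] with a = 0.53, b = -4.
= 0.53²·64.8 + (-4)²·68 + 2·0.53·(-4)·(-48.5)
= 18.20232 + 1088 + 205.64 = 1311.84232.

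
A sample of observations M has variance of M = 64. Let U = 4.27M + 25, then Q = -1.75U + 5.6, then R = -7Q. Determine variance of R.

variance of U = 4.27²·64 = 1166.9056.
variance of Q = (-1.75)²·1166.9056 = 3573.6484.
variance of R = (-7)²·3573.6484 = 175108.7716.

variance of R = 175108.7716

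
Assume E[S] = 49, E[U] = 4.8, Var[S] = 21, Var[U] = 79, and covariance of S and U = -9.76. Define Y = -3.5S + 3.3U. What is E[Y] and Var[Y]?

E[Y] = -155.66, Var[Y] = 1343.016

E[Y] = (-3.5)·E[S] + 3.3·E[U] = (-3.5)·49 + 3.3·4.8 = -155.66.
Var[Y] = a²·Var[S] + b²·Var[U] + 2ab·covariance of S and U with a = -3.5, b = 3.3.
= (-3.5)²·21 + 3.3²·79 + 2·(-3.5)·3.3·(-9.76)
= 257.25 + 860.31 + 225.456 = 1343.016.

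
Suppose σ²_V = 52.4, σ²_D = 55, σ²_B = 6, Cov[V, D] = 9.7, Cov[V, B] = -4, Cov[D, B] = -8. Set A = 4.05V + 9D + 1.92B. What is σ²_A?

σ²_A = a²·σ²_V + b²·σ²_D + c²·σ²_B + 2ab·Cov[V, D] + 2ac·Cov[V, B] + 2bc·Cov[D, B], with a = 4.05, b = 9, c = 1.92.
= 859.491 + 4455 + 22.1184 + 707.13 + (-62.208) + (-276.48)
= 5705.0514.

σ²_A = 5705.0514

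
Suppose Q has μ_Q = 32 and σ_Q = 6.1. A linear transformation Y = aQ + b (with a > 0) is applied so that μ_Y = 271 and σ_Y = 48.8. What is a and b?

σ_Y = a·σ_Q (a > 0), so a = 48.8/6.1 = 8.
μ_Y = a·μ_Q + b, so b = 271 − 8·32 = 15.

a = 8, b = 15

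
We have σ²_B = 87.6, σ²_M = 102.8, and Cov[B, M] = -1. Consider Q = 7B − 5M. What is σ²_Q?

σ²_Q = a²·σ²_B + b²·σ²_M + 2ab·Cov[B, M] with a = 7, b = -5.
= 7²·87.6 + (-5)²·102.8 + 2·7·(-5)·(-1)
= 4292.4 + 2570 + 70 = 6932.4.

σ²_Q = 6932.4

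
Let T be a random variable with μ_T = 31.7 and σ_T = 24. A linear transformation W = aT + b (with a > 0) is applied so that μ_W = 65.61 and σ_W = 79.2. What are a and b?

a = 3.3, b = -39

σ_W = a·σ_T (a > 0), so a = 79.2/24 = 3.3.
μ_W = a·μ_T + b, so b = 65.61 − 3.3·31.7 = -39.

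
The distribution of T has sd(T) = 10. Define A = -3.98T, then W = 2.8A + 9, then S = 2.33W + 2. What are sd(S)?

sd(S) = 259.6552

sd(A) = |-3.98|·10 = 39.8.
sd(W) = |2.8|·39.8 = 111.44.
sd(S) = |2.33|·111.44 = 259.6552.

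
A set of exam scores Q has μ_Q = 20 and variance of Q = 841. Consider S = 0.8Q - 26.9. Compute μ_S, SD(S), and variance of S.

S = 0.8Q - 26.9 is linear with a = 0.8, b = -26.9.
μ_S = a·μ_Q + b = 0.8·20 + (-26.9) = -10.9.
SD(Q) = √841 = 29.
SD(S) = |a|·SD(Q) = |0.8|·29 = 23.2.
variance of S = a²·variance of Q = 0.8²·841 = 538.24 (the additive constant -26.9 does not affect variance).

μ_S = -10.9, SD(S) = 23.2, variance of S = 538.24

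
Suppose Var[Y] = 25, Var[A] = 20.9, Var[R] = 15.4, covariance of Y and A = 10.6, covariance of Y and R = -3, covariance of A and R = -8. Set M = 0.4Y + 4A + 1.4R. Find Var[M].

Var[M] = 309.544

Var[M] = a²·Var[Y] + b²·Var[A] + c²·Var[R] + 2ab·covariance of Y and A + 2ac·covariance of Y and R + 2bc·covariance of A and R, with a = 0.4, b = 4, c = 1.4.
= 4 + 334.4 + 30.184 + 33.92 + (-3.36) + (-89.6)
= 309.544.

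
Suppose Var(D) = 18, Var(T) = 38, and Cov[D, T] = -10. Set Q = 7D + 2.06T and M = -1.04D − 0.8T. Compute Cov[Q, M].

By bilinearity, Cov[Q, M] = ac·Var(D) + bd·Var(T) + (ad+bc)·Cov[D, T], with a=7, b=2.06, c=-1.04, d=-0.8.
ac·Var(D) = 7·(-1.04)·18 = -131.04
bd·Var(T) = 2.06·(-0.8)·38 = -62.624
(ad+bc)·Cov[D, T] = (-7.7424)·(-10) = 77.424
Cov[Q, M] = -131.04 + (-62.624) + 77.424 = -116.24.

Cov[Q, M] = -116.24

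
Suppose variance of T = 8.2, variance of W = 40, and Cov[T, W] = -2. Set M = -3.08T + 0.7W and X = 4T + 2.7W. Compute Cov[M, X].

Cov[M, X] = -14.392

By bilinearity, Cov[M, X] = ac·variance of T + bd·variance of W + (ad+bc)·Cov[T, W], with a=-3.08, b=0.7, c=4, d=2.7.
ac·variance of T = (-3.08)·4·8.2 = -101.024
bd·variance of W = 0.7·2.7·40 = 75.6
(ad+bc)·Cov[T, W] = (-5.516)·(-2) = 11.032
Cov[M, X] = -101.024 + 75.6 + 11.032 = -14.392.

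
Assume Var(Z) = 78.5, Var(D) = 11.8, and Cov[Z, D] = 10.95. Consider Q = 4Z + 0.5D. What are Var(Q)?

Var(Q) = 1302.75

Var(Q) = a²·Var(Z) + b²·Var(D) + 2ab·Cov[Z, D] with a = 4, b = 0.5.
= 4²·78.5 + 0.5²·11.8 + 2·4·0.5·10.95
= 1256 + 2.95 + 43.8 = 1302.75.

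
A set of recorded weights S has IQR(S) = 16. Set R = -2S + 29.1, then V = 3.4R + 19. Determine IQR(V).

IQR(V) = 108.8

IQR(R) = |-2|·16 = 32.
IQR(V) = |3.4|·32 = 108.8.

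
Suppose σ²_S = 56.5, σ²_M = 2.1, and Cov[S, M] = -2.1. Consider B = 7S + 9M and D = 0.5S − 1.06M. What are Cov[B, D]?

Cov[B, D] = 183.848

By bilinearity, Cov[B, D] = ac·σ²_S + bd·σ²_M + (ad+bc)·Cov[S, M], with a=7, b=9, c=0.5, d=-1.06.
ac·σ²_S = 7·0.5·56.5 = 197.75
bd·σ²_M = 9·(-1.06)·2.1 = -20.034
(ad+bc)·Cov[S, M] = (-2.92)·(-2.1) = 6.132
Cov[B, D] = 197.75 + (-20.034) + 6.132 = 183.848.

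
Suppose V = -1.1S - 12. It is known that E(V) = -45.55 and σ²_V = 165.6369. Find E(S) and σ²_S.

From V = -1.1S - 12: E(V) = a·E(S) + b, so E(S) = (E(V) − b)/a = (-45.55 − (-12))/(-1.1) = 30.5.
σ²_V = a²·σ²_S, so σ²_S = 165.6369/(-1.1)² = 136.89.

E(S) = 30.5, σ²_S = 136.89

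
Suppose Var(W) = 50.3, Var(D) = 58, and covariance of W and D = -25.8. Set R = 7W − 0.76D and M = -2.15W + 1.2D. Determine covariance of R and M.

By bilinearity, covariance of R and M = ac·Var(W) + bd·Var(D) + (ad+bc)·covariance of W and D, with a=7, b=-0.76, c=-2.15, d=1.2.
ac·Var(W) = 7·(-2.15)·50.3 = -757.015
bd·Var(D) = (-0.76)·1.2·58 = -52.896
(ad+bc)·covariance of W and D = (10.034)·(-25.8) = -258.8772
covariance of R and M = -757.015 + (-52.896) + (-258.8772) = -1068.7882.

covariance of R and M = -1068.7882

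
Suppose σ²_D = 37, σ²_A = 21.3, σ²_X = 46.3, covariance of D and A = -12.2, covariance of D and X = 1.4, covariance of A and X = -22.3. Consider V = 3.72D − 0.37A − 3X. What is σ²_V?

σ²_V = a²·σ²_D + b²·σ²_A + c²·σ²_X + 2ab·covariance of D and A + 2ac·covariance of D and X + 2bc·covariance of A and X, with a = 3.72, b = -0.37, c = -3.
= 512.0208 + 2.91597 + 416.7 + 33.58416 + (-31.248) + (-49.506)
= 884.46693.

σ²_V = 884.46693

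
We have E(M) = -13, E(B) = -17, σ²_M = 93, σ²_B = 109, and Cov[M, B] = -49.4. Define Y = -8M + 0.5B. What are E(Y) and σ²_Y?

E(Y) = 95.5, σ²_Y = 6374.45

E(Y) = (-8)·E(M) + 0.5·E(B) = (-8)·(-13) + 0.5·(-17) = 95.5.
σ²_Y = a²·σ²_M + b²·σ²_B + 2ab·Cov[M, B] with a = -8, b = 0.5.
= (-8)²·93 + 0.5²·109 + 2·(-8)·0.5·(-49.4)
= 5952 + 27.25 + 395.2 = 6374.45.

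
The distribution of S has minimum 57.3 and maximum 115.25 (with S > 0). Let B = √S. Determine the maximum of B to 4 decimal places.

max(B) = 10.7355

√S is increasing on this domain, so max(B) comes from max(S) = 115.25: max(B) = √(115.25) ≈ 10.7355.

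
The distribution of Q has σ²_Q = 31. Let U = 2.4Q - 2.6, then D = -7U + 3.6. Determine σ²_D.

σ²_D = 8749.44

σ²_U = 2.4²·31 = 178.56.
σ²_D = (-7)²·178.56 = 8749.44.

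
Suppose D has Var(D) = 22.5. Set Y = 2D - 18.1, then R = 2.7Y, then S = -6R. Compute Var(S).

Var(S) = 23619.6

Var(Y) = 2²·22.5 = 90.
Var(R) = 2.7²·90 = 656.1.
Var(S) = (-6)²·656.1 = 23619.6.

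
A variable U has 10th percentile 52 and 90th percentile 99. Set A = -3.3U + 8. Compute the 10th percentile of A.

Since a = -3.3 < 0 the transformation is decreasing, reversing order: the 10th percentile of A corresponds to the 90th percentile of U.
So P_{10}(A) = a·P_{90}(U) + b = (-3.3)·99 + 8 = -318.7.

10th percentile of A = -318.7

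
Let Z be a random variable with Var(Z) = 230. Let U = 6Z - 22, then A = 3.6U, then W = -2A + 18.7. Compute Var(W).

Var(W) = 429235.2

Var(U) = 6²·230 = 8280.
Var(A) = 3.6²·8280 = 107308.8.
Var(W) = (-2)²·107308.8 = 429235.2.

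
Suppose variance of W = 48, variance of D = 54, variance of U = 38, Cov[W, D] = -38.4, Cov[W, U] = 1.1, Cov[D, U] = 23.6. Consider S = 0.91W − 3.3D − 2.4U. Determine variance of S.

variance of S = 1446.3384

variance of S = a²·variance of W + b²·variance of D + c²·variance of U + 2ab·Cov[W, D] + 2ac·Cov[W, U] + 2bc·Cov[D, U], with a = 0.91, b = -3.3, c = -2.4.
= 39.7488 + 588.06 + 218.88 + 230.6304 + (-4.8048) + 373.824
= 1446.3384.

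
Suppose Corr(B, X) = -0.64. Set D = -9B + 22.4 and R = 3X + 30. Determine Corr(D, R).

Corr(D, R) = 0.64

Linear rescalings preserve |correlation|; the slopes -9 and 3 have opposite signs, so the correlation flips sign: Corr(D, R) = −Corr(B, X) = 0.64.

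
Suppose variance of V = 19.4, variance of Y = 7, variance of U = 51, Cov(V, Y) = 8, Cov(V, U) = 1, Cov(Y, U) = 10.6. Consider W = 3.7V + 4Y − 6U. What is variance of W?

variance of W = a²·variance of V + b²·variance of Y + c²·variance of U + 2ab·Cov(V, Y) + 2ac·Cov(V, U) + 2bc·Cov(Y, U), with a = 3.7, b = 4, c = -6.
= 265.586 + 112 + 1836 + 236.8 + (-44.4) + (-508.8)
= 1897.186.

variance of W = 1897.186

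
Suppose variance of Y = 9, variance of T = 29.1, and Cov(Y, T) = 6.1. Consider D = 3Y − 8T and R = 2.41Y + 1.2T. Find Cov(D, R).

By bilinearity, Cov(D, R) = ac·variance of Y + bd·variance of T + (ad+bc)·Cov(Y, T), with a=3, b=-8, c=2.41, d=1.2.
ac·variance of Y = 3·2.41·9 = 65.07
bd·variance of T = (-8)·1.2·29.1 = -279.36
(ad+bc)·Cov(Y, T) = (-15.68)·6.1 = -95.648
Cov(D, R) = 65.07 + (-279.36) + (-95.648) = -309.938.

Cov(D, R) = -309.938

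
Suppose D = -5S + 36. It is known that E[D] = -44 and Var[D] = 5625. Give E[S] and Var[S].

E[S] = 16, Var[S] = 225

From D = -5S + 36: E[D] = a·E[S] + b, so E[S] = (E[D] − b)/a = (-44 − 36)/(-5) = 16.
Var[D] = a²·Var[S], so Var[S] = 5625/(-5)² = 225.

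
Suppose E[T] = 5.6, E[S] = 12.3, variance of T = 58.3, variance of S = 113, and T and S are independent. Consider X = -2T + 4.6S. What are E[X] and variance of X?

E[X] = 45.38, variance of X = 2624.28

E[X] = (-2)·E[T] + 4.6·E[S] = (-2)·5.6 + 4.6·12.3 = 45.38.
variance of X = a²·variance of T + b²·variance of S + 2ab·covariance of T and S with a = -2, b = 4.6.
Independence gives covariance of T and S = 0.
= (-2)²·58.3 + 4.6²·113 + 2·(-2)·4.6·0
= 233.2 + 2391.08 + 0 = 2624.28.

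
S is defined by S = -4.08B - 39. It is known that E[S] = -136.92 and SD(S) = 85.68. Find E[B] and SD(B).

From S = -4.08B - 39: E[S] = a·E[B] + b, so E[B] = (E[S] − b)/a = (-136.92 − (-39))/(-4.08) = 24.
SD(S) = |a|·SD(B), so SD(B) = 85.68/|-4.08| = 21.

E[B] = 24, SD(B) = 21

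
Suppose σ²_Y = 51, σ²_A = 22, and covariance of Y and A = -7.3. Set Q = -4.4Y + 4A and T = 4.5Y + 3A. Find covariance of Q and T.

By bilinearity, covariance of Q and T = ac·σ²_Y + bd·σ²_A + (ad+bc)·covariance of Y and A, with a=-4.4, b=4, c=4.5, d=3.
ac·σ²_Y = (-4.4)·4.5·51 = -1009.8
bd·σ²_A = 4·3·22 = 264
(ad+bc)·covariance of Y and A = (4.8)·(-7.3) = -35.04
covariance of Q and T = -1009.8 + 264 + (-35.04) = -780.84.

covariance of Q and T = -780.84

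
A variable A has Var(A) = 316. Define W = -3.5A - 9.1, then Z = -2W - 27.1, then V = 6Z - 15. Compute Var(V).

Var(W) = (-3.5)²·316 = 3871.
Var(Z) = (-2)²·3871 = 15484.
Var(V) = 6²·15484 = 557424.

Var(V) = 557424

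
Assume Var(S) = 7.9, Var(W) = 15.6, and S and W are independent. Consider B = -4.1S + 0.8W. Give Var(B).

Var(B) = 142.783

Var(B) = a²·Var(S) + b²·Var(W) + 2ab·Cov[S, W] with a = -4.1, b = 0.8.
Independence gives Cov[S, W] = 0.
= (-4.1)²·7.9 + 0.8²·15.6 + 2·(-4.1)·0.8·0
= 132.799 + 9.984 + 0 = 142.783.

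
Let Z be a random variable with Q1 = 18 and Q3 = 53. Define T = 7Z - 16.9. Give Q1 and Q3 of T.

Q1(T) = 109.1, Q3(T) = 354.1

a = 7 > 0: Q1(T) = a·Q1(Z)+b = 109.1, Q3(T) = a·Q3(Z)+b = 354.1.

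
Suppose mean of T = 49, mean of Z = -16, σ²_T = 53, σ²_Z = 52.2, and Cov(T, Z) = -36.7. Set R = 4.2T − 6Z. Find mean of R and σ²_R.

mean of R = 4.2·mean of T + (-6)·mean of Z = 4.2·49 + (-6)·(-16) = 301.8.
σ²_R = a²·σ²_T + b²·σ²_Z + 2ab·Cov(T, Z) with a = 4.2, b = -6.
= 4.2²·53 + (-6)²·52.2 + 2·4.2·(-6)·(-36.7)
= 934.92 + 1879.2 + 1849.68 = 4663.8.

mean of R = 301.8, σ²_R = 4663.8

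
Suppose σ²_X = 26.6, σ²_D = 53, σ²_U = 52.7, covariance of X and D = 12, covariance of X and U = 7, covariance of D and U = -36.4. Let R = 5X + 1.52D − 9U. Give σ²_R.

σ²_R = 5604.4552

σ²_R = a²·σ²_X + b²·σ²_D + c²·σ²_U + 2ab·covariance of X and D + 2ac·covariance of X and U + 2bc·covariance of D and U, with a = 5, b = 1.52, c = -9.
= 665 + 122.4512 + 4268.7 + 182.4 + (-630) + 995.904
= 5604.4552.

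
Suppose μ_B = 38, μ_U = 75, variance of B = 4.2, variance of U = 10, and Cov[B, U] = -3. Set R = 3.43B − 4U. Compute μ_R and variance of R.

μ_R = 3.43·μ_B + (-4)·μ_U = 3.43·38 + (-4)·75 = -169.66.
variance of R = a²·variance of B + b²·variance of U + 2ab·Cov[B, U] with a = 3.43, b = -4.
= 3.43²·4.2 + (-4)²·10 + 2·3.43·(-4)·(-3)
= 49.41258 + 160 + 82.32 = 291.73258.

μ_R = -169.66, variance of R = 291.73258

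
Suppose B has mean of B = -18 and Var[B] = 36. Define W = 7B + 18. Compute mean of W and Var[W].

W = 7B + 18 is linear with a = 7, b = 18.
mean of W = a·mean of B + b = 7·(-18) + 18 = -108.
Var[W] = a²·Var[B] = 7²·36 = 1764 (the additive constant 18 does not affect variance).

mean of W = -108, Var[W] = 1764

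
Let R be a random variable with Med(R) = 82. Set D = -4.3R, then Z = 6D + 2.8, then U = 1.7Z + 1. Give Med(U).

Med(D) = (-4.3)·82 = -352.6.
Med(Z) = 6·(-352.6) + 2.8 = -2112.8.
Med(U) = 1.7·(-2112.8) + 1 = -3590.76.

Med(U) = -3590.76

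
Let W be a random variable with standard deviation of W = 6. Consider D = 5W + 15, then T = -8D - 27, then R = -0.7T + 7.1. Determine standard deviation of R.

standard deviation of D = |5|·6 = 30.
standard deviation of T = |-8|·30 = 240.
standard deviation of R = |-0.7|·240 = 168.

standard deviation of R = 168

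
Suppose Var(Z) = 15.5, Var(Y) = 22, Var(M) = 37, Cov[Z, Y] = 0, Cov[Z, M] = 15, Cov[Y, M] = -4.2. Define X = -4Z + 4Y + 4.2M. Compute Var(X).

Var(X) = a²·Var(Z) + b²·Var(Y) + c²·Var(M) + 2ab·Cov[Z, Y] + 2ac·Cov[Z, M] + 2bc·Cov[Y, M], with a = -4, b = 4, c = 4.2.
= 248 + 352 + 652.68 + 0 + (-504) + (-141.12)
= 607.56.

Var(X) = 607.56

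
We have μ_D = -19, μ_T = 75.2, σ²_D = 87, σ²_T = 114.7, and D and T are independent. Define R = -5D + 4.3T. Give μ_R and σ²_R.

μ_R = 418.36, σ²_R = 4295.803

μ_R = (-5)·μ_D + 4.3·μ_T = (-5)·(-19) + 4.3·75.2 = 418.36.
σ²_R = a²·σ²_D + b²·σ²_T + 2ab·covariance of D and T with a = -5, b = 4.3.
Independence gives covariance of D and T = 0.
= (-5)²·87 + 4.3²·114.7 + 2·(-5)·4.3·0
= 2175 + 2120.803 + 0 = 4295.803.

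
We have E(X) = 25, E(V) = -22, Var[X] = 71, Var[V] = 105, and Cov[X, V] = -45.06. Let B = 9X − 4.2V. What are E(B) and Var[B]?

E(B) = 9·E(X) + (-4.2)·E(V) = 9·25 + (-4.2)·(-22) = 317.4.
Var[B] = a²·Var[X] + b²·Var[V] + 2ab·Cov[X, V] with a = 9, b = -4.2.
= 9²·71 + (-4.2)²·105 + 2·9·(-4.2)·(-45.06)
= 5751 + 1852.2 + 3406.536 = 11009.736.

E(B) = 317.4, Var[B] = 11009.736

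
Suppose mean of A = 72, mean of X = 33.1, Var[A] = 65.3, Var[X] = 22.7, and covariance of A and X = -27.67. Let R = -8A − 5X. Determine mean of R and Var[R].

mean of R = (-8)·mean of A + (-5)·mean of X = (-8)·72 + (-5)·33.1 = -741.5.
Var[R] = a²·Var[A] + b²·Var[X] + 2ab·covariance of A and X with a = -8, b = -5.
= (-8)²·65.3 + (-5)²·22.7 + 2·(-8)·(-5)·(-27.67)
= 4179.2 + 567.5 + (-2213.6) = 2533.1.

mean of R = -741.5, Var[R] = 2533.1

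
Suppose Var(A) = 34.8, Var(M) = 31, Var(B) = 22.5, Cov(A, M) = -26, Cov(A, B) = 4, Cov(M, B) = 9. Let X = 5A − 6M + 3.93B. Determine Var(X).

Var(X) = 3626.27025

Var(X) = a²·Var(A) + b²·Var(M) + c²·Var(B) + 2ab·Cov(A, M) + 2ac·Cov(A, B) + 2bc·Cov(M, B), with a = 5, b = -6, c = 3.93.
= 870 + 1116 + 347.51025 + 1560 + 157.2 + (-424.44)
= 3626.27025.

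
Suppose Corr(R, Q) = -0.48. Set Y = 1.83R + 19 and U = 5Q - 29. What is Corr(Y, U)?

Linear rescalings preserve correlation up to sign; here the slopes 1.83 and 5 have the same sign, so Corr(Y, U) = Corr(R, Q) = -0.48.

Corr(Y, U) = -0.48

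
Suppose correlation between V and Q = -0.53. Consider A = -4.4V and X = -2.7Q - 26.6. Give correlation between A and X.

correlation between A and X = -0.53

Linear rescalings preserve correlation up to sign; here the slopes -4.4 and -2.7 have the same sign, so correlation between A and X = correlation between V and Q = -0.53.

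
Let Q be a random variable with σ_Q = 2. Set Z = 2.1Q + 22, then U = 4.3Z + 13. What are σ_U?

σ_U = 18.06

σ_Z = |2.1|·2 = 4.2.
σ_U = |4.3|·4.2 = 18.06.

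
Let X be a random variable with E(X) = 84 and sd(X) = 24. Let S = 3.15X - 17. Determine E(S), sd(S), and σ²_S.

S = 3.15X - 17 is linear with a = 3.15, b = -17.
E(S) = a·E(X) + b = 3.15·84 + (-17) = 247.6.
sd(S) = |a|·sd(X) = |3.15|·24 = 75.6.
σ²_X = 24² = 576.
σ²_S = a²·σ²_X = 3.15²·576 = 5715.36 (the additive constant -17 does not affect variance).

E(S) = 247.6, sd(S) = 75.6, σ²_S = 5715.36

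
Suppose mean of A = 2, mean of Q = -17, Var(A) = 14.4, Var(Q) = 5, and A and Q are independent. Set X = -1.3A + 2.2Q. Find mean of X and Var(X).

mean of X = -40, Var(X) = 48.536

mean of X = (-1.3)·mean of A + 2.2·mean of Q = (-1.3)·2 + 2.2·(-17) = -40.
Var(X) = a²·Var(A) + b²·Var(Q) + 2ab·covariance of A and Q with a = -1.3, b = 2.2.
Independence gives covariance of A and Q = 0.
= (-1.3)²·14.4 + 2.2²·5 + 2·(-1.3)·2.2·0
= 24.336 + 24.2 + 0 = 48.536.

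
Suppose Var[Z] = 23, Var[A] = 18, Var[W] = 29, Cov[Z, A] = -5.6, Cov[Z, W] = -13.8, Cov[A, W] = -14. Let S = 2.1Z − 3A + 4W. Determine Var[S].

Var[S] = 902.15

Var[S] = a²·Var[Z] + b²·Var[A] + c²·Var[W] + 2ab·Cov[Z, A] + 2ac·Cov[Z, W] + 2bc·Cov[A, W], with a = 2.1, b = -3, c = 4.
= 101.43 + 162 + 464 + 70.56 + (-231.84) + 336
= 902.15.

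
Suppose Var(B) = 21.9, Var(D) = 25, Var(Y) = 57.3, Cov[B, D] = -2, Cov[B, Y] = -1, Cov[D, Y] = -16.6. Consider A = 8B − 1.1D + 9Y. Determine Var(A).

Var(A) = a²·Var(B) + b²·Var(D) + c²·Var(Y) + 2ab·Cov[B, D] + 2ac·Cov[B, Y] + 2bc·Cov[D, Y], with a = 8, b = -1.1, c = 9.
= 1401.6 + 30.25 + 4641.3 + 35.2 + (-144) + 328.68
= 6293.03.

Var(A) = 6293.03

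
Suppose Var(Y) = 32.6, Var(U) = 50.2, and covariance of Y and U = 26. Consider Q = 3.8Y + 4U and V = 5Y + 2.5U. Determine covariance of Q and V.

covariance of Q and V = 1888.4

By bilinearity, covariance of Q and V = ac·Var(Y) + bd·Var(U) + (ad+bc)·covariance of Y and U, with a=3.8, b=4, c=5, d=2.5.
ac·Var(Y) = 3.8·5·32.6 = 619.4
bd·Var(U) = 4·2.5·50.2 = 502
(ad+bc)·covariance of Y and U = (29.5)·26 = 767
covariance of Q and V = 619.4 + 502 + 767 = 1888.4.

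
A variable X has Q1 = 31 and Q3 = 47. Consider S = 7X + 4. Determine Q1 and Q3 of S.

a = 7 > 0: Q1(S) = a·Q1(X)+b = 221, Q3(S) = a·Q3(X)+b = 333.

Q1(S) = 221, Q3(S) = 333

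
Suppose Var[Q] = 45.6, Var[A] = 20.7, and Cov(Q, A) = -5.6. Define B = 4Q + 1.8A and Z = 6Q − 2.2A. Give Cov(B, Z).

By bilinearity, Cov(B, Z) = ac·Var[Q] + bd·Var[A] + (ad+bc)·Cov(Q, A), with a=4, b=1.8, c=6, d=-2.2.
ac·Var[Q] = 4·6·45.6 = 1094.4
bd·Var[A] = 1.8·(-2.2)·20.7 = -81.972
(ad+bc)·Cov(Q, A) = (2)·(-5.6) = -11.2
Cov(B, Z) = 1094.4 + (-81.972) + (-11.2) = 1001.228.

Cov(B, Z) = 1001.228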